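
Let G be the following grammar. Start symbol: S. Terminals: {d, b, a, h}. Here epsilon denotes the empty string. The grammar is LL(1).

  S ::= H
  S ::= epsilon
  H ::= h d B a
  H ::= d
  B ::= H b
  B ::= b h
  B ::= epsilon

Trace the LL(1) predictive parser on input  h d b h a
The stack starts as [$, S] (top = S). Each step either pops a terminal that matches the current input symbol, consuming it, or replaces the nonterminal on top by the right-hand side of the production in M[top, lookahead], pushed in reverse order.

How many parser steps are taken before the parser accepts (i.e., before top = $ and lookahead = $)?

step 1: stack=$ S  input=h d b h a $  — expand S ::= H
step 2: stack=$ H  input=h d b h a $  — expand H ::= h d B a
step 3: stack=$ a B d h  input=h d b h a $  — match h
step 4: stack=$ a B d  input=d b h a $  — match d
step 5: stack=$ a B  input=b h a $  — expand B ::= b h
step 6: stack=$ a h b  input=b h a $  — match b
step 7: stack=$ a h  input=h a $  — match h
step 8: stack=$ a  input=a $  — match a
Accept reached after 8 steps.

8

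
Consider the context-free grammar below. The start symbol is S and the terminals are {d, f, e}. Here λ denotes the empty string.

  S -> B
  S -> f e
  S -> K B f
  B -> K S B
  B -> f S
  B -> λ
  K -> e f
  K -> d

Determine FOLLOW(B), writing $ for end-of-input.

FIRST(K): from K->e f we get {e}; from K->d we get {d}. So FIRST(K) = {d, e}.
FIRST(B): from B->K S B we get {d, e}; from B->f S we get {f}; from B->λ we get {λ}. So FIRST(B) = {λ, d, e, f}.
FIRST(S): from S->B we get {λ, d, e, f}; from S->f e we get {f}; from S->K B f we get {d, e}. So FIRST(S) = {λ, d, e, f}.
FOLLOW(S) includes $ since S is the start symbol.
FOLLOW(S): in B->K S B, S is followed by B with FIRST {λ, d, e, f}; in B->K S B, the suffix after S is nullable, so FOLLOW(S) ⊇ FOLLOW(B) = {$, d, e, f}; in B->f S, the suffix after S is empty, so FOLLOW(S) ⊇ FOLLOW(B) = {$, d, e, f}. Thus FOLLOW(S) = {$, d, e, f}.
FOLLOW(B): in S->B, the suffix after B is empty, so FOLLOW(B) ⊇ FOLLOW(S) = {$, d, e, f}; in S->K B f, B is followed by f with FIRST {f}; in B->K S B, the suffix after B is empty (adds nothing new). Thus FOLLOW(B) = {$, d, e, f}.
FOLLOW(K): in S->K B f, K is followed by B f with FIRST {d, e, f}; in B->K S B, K is followed by S B with FIRST {λ, d, e, f}; in B->K S B, the suffix after K is nullable, so FOLLOW(K) ⊇ FOLLOW(B) = {$, d, e, f}. Thus FOLLOW(K) = {$, d, e, f}.

{$, d, e, f}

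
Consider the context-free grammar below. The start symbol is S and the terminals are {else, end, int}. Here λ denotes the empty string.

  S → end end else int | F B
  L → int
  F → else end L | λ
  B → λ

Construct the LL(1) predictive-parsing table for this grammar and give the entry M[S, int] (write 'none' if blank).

FIRST(L) = {int}
FIRST(F) = {λ, else}
FIRST(B) = {λ}
FIRST(S) = {λ, else, end}  (via F B)
FOLLOW(S) includes $ since S is the start symbol.
FOLLOW(S): S appears on no right-hand side. Thus FOLLOW(S) = {$}.
For S → end end else int: FIRST(end end else int) = {end}, so it goes in M[S, t] for t ∈ {end}.
For S → F B: FIRST(F B) = {λ, else}, so it goes in M[S, t] for t ∈ {else}; since λ ∈ FIRST, also for every t ∈ FOLLOW(S) = {$}.
None of these place a production in M[S, int].

none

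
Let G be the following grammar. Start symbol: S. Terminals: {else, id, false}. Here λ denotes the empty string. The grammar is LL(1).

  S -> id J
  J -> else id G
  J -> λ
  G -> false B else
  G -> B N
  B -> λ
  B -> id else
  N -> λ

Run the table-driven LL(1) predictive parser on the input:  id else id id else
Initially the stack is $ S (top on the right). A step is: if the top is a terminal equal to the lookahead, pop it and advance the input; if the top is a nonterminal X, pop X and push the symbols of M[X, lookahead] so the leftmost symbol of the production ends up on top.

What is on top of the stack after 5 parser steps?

step 1: stack=$ S  input=id else id id else $  — expand S -> id J
step 2: stack=$ J id  input=id else id id else $  — match id
step 3: stack=$ J  input=else id id else $  — expand J -> else id G
step 4: stack=$ G id else  input=else id id else $  — match else
step 5: stack=$ G id  input=id id else $  — match id
Stack after step 5: $ G (top = G).

G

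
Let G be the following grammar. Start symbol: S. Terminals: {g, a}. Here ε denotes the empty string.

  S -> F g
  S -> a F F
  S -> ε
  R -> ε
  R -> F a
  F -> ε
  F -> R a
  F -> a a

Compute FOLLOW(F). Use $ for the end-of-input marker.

FIRST(S): from S->F g we get {a, g}; from S->a F F we get {a}; from S->ε we get {ε}. So FIRST(S) = {ε, a, g}.
FIRST(R): from R->ε we get {ε}; from R->F a we get {a}. So FIRST(R) = {ε, a}.
FIRST(F): from F->ε we get {ε}; from F->R a we get {a}; from F->a a we get {a}. So FIRST(F) = {ε, a}.
FOLLOW(S) includes $ since S is the start symbol.
FOLLOW(S): S appears on no right-hand side. Thus FOLLOW(S) = {$}.
FOLLOW(R): in F->R a, R is followed by a with FIRST {a}. Thus FOLLOW(R) = {a}.
FOLLOW(F): in S->F g, F is followed by g with FIRST {g}; in S->a F F (occurrence 1), F is followed by F with FIRST {ε, a}; in S->a F F (occurrence 1), the suffix after F is nullable, so FOLLOW(F) ⊇ FOLLOW(S) = {$}; in S->a F F (occurrence 2), the suffix after F is empty, so FOLLOW(F) ⊇ FOLLOW(S) = {$}; in R->F a, F is followed by a with FIRST {a}. Thus FOLLOW(F) = {$, a, g}.

{$, a, g}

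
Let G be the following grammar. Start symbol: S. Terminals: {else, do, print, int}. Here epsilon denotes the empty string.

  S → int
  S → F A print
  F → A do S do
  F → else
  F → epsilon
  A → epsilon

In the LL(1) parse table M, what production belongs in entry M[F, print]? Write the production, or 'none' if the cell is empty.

FIRST(A): from A→epsilon we get {epsilon}. So FIRST(A) = {epsilon}.
FIRST(F): from F→A do S do we get {do}; from F→else we get {else}; from F→epsilon we get {epsilon}. So FIRST(F) = {epsilon, do, else}.
FIRST(S): from S→int we get {int}; from S→F A print we get {do, else, print}. So FIRST(S) = {do, else, int, print}.
FOLLOW(S) includes $ since S is the start symbol.
FOLLOW(F): in S→F A print, F is followed by A print with FIRST {print}. Thus FOLLOW(F) = {print}.
For F → A do S do: FIRST(A do S do) = {do}, so it goes in M[F, t] for t ∈ {do}.
For F → else: FIRST(else) = {else}, so it goes in M[F, t] for t ∈ {else}.
For F → epsilon: FIRST(epsilon) = {epsilon}, so it goes in M[F, t] for t ∈ {}; since epsilon ∈ FIRST, also for every t ∈ FOLLOW(F) = {print}.

F → epsilon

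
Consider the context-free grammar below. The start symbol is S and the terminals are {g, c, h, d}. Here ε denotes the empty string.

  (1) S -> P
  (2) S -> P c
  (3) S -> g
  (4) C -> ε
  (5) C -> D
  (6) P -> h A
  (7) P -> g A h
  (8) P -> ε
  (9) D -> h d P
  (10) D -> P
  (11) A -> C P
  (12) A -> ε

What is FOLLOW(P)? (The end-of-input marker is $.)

FIRST(P): from P->h A we get {h}; from P->g A h we get {g}; from P->ε we get {ε}. So FIRST(P) = {ε, g, h}.
FIRST(S): from S->P we get {ε, g, h}; from S->P c we get {c, g, h}; from S->g we get {g}. So FIRST(S) = {ε, c, g, h}.
FIRST(D): from D->h d P we get {h}; from D->P we get {ε, g, h}. So FIRST(D) = {ε, g, h}.
FIRST(C): from C->ε we get {ε}; from C->D we get {ε, g, h}. So FIRST(C) = {ε, g, h}.
FIRST(A): from A->C P we get {ε, g, h}; from A->ε we get {ε}. So FIRST(A) = {ε, g, h}.
FOLLOW(S) includes $ since S is the start symbol.
FOLLOW(S): S appears on no right-hand side. Thus FOLLOW(S) = {$}.
FOLLOW(C): in A->C P, C is followed by P with FIRST {ε, g, h}; in A->C P, the suffix after C is nullable, so FOLLOW(C) ⊇ FOLLOW(A) = {$, c, g, h}. Thus FOLLOW(C) = {$, c, g, h}.
FOLLOW(D): in C->D, the suffix after D is empty, so FOLLOW(D) ⊇ FOLLOW(C) = {$, c, g, h}. Thus FOLLOW(D) = {$, c, g, h}.
FOLLOW(P): in S->P, the suffix after P is empty, so FOLLOW(P) ⊇ FOLLOW(S) = {$}; in S->P c, P is followed by c with FIRST {c}; in D->h d P, the suffix after P is empty, so FOLLOW(P) ⊇ FOLLOW(D) = {$, c, g, h}; in D->P, the suffix after P is empty, so FOLLOW(P) ⊇ FOLLOW(D) = {$, c, g, h}; in A->C P, the suffix after P is empty, so FOLLOW(P) ⊇ FOLLOW(A) = {$, c, g, h}. Thus FOLLOW(P) = {$, c, g, h}.
FOLLOW(A): in P->h A, the suffix after A is empty, so FOLLOW(A) ⊇ FOLLOW(P) = {$, c, g, h}; in P->g A h, A is followed by h with FIRST {h}. Thus FOLLOW(A) = {$, c, g, h}.

{$, c, g, h}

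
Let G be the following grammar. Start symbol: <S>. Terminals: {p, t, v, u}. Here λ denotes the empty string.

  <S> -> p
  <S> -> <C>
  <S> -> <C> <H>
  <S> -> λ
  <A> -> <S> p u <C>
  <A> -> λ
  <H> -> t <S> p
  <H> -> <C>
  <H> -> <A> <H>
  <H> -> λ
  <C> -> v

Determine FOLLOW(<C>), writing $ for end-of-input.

FIRST(<C>): from <C>->v we get {v}. So FIRST(<C>) = {v}.
FIRST(<S>): from <S>->p we get {p}; from <S>-><C> we get {v}; from <S>-><C> <H> we get {v}; from <S>->λ we get {λ}. So FIRST(<S>) = {λ, p, v}.
FIRST(<A>): from <A>-><S> p u <C> we get {p, v}; from <A>->λ we get {λ}. So FIRST(<A>) = {λ, p, v}.
FIRST(<H>): from <H>->t <S> p we get {t}; from <H>-><C> we get {v}; from <H>-><A> <H> we get {λ, p, t, v}; from <H>->λ we get {λ}. So FIRST(<H>) = {λ, p, t, v}.
FOLLOW(<S>) includes $ since <S> is the start symbol.
FOLLOW(<S>): in <A>-><S> p u <C>, <S> is followed by p u <C> with FIRST {p}; in <H>->t <S> p, <S> is followed by p with FIRST {p}. Thus FOLLOW(<S>) = {$, p}.
FOLLOW(<H>): in <S>-><C> <H>, the suffix after <H> is empty, so FOLLOW(<H>) ⊇ FOLLOW(<S>) = {$, p}; in <H>-><A> <H>, the suffix after <H> is empty (adds nothing new). Thus FOLLOW(<H>) = {$, p}.
FOLLOW(<A>): in <H>-><A> <H>, <A> is followed by <H> with FIRST {λ, p, t, v}; in <H>-><A> <H>, the suffix after <A> is nullable, so FOLLOW(<A>) ⊇ FOLLOW(<H>) = {$, p}. Thus FOLLOW(<A>) = {$, p, t, v}.
FOLLOW(<C>): in <S>-><C>, the suffix after <C> is empty, so FOLLOW(<C>) ⊇ FOLLOW(<S>) = {$, p}; in <S>-><C> <H>, <C> is followed by <H> with FIRST {λ, p, t, v}; in <S>-><C> <H>, the suffix after <C> is nullable, so FOLLOW(<C>) ⊇ FOLLOW(<S>) = {$, p}; in <A>-><S> p u <C>, the suffix after <C> is empty, so FOLLOW(<C>) ⊇ FOLLOW(<A>) = {$, p, t, v}; in <H>-><C>, the suffix after <C> is empty, so FOLLOW(<C>) ⊇ FOLLOW(<H>) = {$, p}. Thus FOLLOW(<C>) = {$, p, t, v}.

{$, p, t, v}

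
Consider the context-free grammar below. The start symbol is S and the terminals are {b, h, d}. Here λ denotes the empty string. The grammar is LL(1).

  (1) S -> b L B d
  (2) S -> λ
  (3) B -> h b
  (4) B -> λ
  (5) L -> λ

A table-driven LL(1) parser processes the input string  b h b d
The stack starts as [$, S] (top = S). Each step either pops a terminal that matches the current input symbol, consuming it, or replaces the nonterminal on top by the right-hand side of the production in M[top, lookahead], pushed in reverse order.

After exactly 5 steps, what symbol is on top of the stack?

step 1: stack=$ S  input=b h b d $  — expand S -> b L B d
step 2: stack=$ d B L b  input=b h b d $  — match b
step 3: stack=$ d B L  input=h b d $  — expand L -> λ
step 4: stack=$ d B  input=h b d $  — expand B -> h b
step 5: stack=$ d b h  input=h b d $  — match h
Stack after step 5: $ d b (top = b).

b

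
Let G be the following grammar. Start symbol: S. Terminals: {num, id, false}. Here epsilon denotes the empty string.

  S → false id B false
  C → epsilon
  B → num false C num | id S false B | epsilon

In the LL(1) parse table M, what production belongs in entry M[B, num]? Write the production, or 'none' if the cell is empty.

FIRST(S) = {false}
FIRST(C) = {epsilon}
FIRST(B) = {epsilon, id, num}
FOLLOW(S) includes $ since S is the start symbol.
FOLLOW(B): in S→false id B false, B is followed by false with FIRST {false}; in B→id S false B, the suffix after B is empty (adds nothing new). Thus FOLLOW(B) = {false}.
For B → num false C num: FIRST(num false C num) = {num}, so it goes in M[B, t] for t ∈ {num}.
For B → id S false B: FIRST(id S false B) = {id}, so it goes in M[B, t] for t ∈ {id}.
For B → epsilon: FIRST(epsilon) = {epsilon}, so it goes in M[B, t] for t ∈ {}; since epsilon ∈ FIRST, also for every t ∈ FOLLOW(B) = {false}.

B → num false C num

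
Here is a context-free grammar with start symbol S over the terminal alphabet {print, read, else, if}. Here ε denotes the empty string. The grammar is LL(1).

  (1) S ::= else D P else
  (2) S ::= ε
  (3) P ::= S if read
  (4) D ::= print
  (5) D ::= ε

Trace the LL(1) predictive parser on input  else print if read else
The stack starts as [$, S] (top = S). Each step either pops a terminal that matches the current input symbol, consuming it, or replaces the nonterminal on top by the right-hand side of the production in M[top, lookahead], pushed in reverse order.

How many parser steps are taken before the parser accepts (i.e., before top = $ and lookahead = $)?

step 1: stack=$ S  input=else print if read else $  — expand S ::= else D P else
step 2: stack=$ else P D else  input=else print if read else $  — match else
step 3: stack=$ else P D  input=print if read else $  — expand D ::= print
step 4: stack=$ else P print  input=print if read else $  — match print
step 5: stack=$ else P  input=if read else $  — expand P ::= S if read
step 6: stack=$ else read if S  input=if read else $  — expand S ::= ε
step 7: stack=$ else read if  input=if read else $  — match if
step 8: stack=$ else read  input=read else $  — match read
step 9: stack=$ else  input=else $  — match else
Accept reached after 9 steps.

9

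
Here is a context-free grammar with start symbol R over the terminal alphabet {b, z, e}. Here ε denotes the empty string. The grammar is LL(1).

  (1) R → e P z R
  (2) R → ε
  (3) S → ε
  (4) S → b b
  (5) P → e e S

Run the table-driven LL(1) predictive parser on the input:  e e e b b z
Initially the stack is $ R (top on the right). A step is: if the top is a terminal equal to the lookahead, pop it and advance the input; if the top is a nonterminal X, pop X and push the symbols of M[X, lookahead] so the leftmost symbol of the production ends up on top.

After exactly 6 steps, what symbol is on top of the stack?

b

step 1: stack=$ R  input=e e e b b z $  — expand R → e P z R
step 2: stack=$ R z P e  input=e e e b b z $  — match e
step 3: stack=$ R z P  input=e e b b z $  — expand P → e e S
step 4: stack=$ R z S e e  input=e e b b z $  — match e
step 5: stack=$ R z S e  input=e b b z $  — match e
step 6: stack=$ R z S  input=b b z $  — expand S → b b
Stack after step 6: $ R z b b (top = b).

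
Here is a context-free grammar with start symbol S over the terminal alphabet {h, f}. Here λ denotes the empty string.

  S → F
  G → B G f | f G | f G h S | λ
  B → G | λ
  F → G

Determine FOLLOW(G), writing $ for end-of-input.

FIRST(S) = {λ, f}  (via F)
FIRST(G) = {λ, f}  (via B G f)
FIRST(B) = {λ, f}  (via G)
FIRST(F) = {λ, f}  (via G)
FOLLOW(S) includes $ since S is the start symbol.
FOLLOW(B): in G→B G f, B is followed by G f with FIRST {f}. Thus FOLLOW(B) = {f}.
FOLLOW(S): in G→f G h S, the suffix after S is empty, so FOLLOW(S) ⊇ FOLLOW(G) = {$, f, h}. Thus FOLLOW(S) = {$, f, h}.
FOLLOW(F): in S→F, the suffix after F is empty, so FOLLOW(F) ⊇ FOLLOW(S) = {$, f, h}. Thus FOLLOW(F) = {$, f, h}.
FOLLOW(G): in G→B G f, G is followed by f with FIRST {f}; in G→f G, the suffix after G is empty (adds nothing new); in G→f G h S, G is followed by h S with FIRST {h}; in B→G, the suffix after G is empty, so FOLLOW(G) ⊇ FOLLOW(B) = {f}; in F→G, the suffix after G is empty, so FOLLOW(G) ⊇ FOLLOW(F) = {$, f, h}. Thus FOLLOW(G) = {$, f, h}.

{$, f, h}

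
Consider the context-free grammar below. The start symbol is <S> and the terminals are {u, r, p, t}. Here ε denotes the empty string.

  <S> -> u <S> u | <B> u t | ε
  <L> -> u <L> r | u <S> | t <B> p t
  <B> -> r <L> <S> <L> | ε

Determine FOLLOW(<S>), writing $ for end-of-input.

{$, p, r, t, u}

FIRST(<L>): from <L>->u <L> r we get {u}; from <L>->u <S> we get {u}; from <L>->t <B> p t we get {t}. So FIRST(<L>) = {t, u}.
FIRST(<B>): from <B>->r <L> <S> <L> we get {r}; from <B>->ε we get {ε}. So FIRST(<B>) = {ε, r}.
FIRST(<S>): from <S>->u <S> u we get {u}; from <S>-><B> u t we get {r, u}; from <S>->ε we get {ε}. So FIRST(<S>) = {ε, r, u}.
FOLLOW(<S>) includes $ since <S> is the start symbol.
FOLLOW(<B>): in <S>-><B> u t, <B> is followed by u t with FIRST {u}; in <L>->t <B> p t, <B> is followed by p t with FIRST {p}. Thus FOLLOW(<B>) = {p, u}.
FOLLOW(<L>): in <L>->u <L> r, <L> is followed by r with FIRST {r}; in <B>->r <L> <S> <L> (occurrence 1), <L> is followed by <S> <L> with FIRST {r, t, u}; in <B>->r <L> <S> <L> (occurrence 2), the suffix after <L> is empty, so FOLLOW(<L>) ⊇ FOLLOW(<B>) = {p, u}. Thus FOLLOW(<L>) = {p, r, t, u}.
FOLLOW(<S>): in <S>->u <S> u, <S> is followed by u with FIRST {u}; in <L>->u <S>, the suffix after <S> is empty, so FOLLOW(<S>) ⊇ FOLLOW(<L>) = {p, r, t, u}; in <B>->r <L> <S> <L>, <S> is followed by <L> with FIRST {t, u}. Thus FOLLOW(<S>) = {$, p, r, t, u}.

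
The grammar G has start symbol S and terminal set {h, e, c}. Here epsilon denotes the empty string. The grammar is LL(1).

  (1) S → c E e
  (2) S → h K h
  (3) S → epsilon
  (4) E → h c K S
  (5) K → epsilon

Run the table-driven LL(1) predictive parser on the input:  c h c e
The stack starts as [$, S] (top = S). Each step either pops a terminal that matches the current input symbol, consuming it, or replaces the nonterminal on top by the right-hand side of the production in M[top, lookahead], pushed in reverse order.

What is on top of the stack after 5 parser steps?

K

step 1: stack=$ S  input=c h c e $  — expand S → c E e
step 2: stack=$ e E c  input=c h c e $  — match c
step 3: stack=$ e E  input=h c e $  — expand E → h c K S
step 4: stack=$ e S K c h  input=h c e $  — match h
step 5: stack=$ e S K c  input=c e $  — match c
Stack after step 5: $ e S K (top = K).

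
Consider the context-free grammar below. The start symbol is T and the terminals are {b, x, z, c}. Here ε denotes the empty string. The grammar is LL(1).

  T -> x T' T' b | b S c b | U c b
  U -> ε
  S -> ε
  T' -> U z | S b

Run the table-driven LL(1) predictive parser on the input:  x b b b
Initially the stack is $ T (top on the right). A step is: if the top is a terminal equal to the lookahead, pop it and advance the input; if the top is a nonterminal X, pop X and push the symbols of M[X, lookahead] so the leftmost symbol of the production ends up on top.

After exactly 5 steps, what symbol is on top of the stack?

step 1: stack=$ T  input=x b b b $  — expand T -> x T' T' b
step 2: stack=$ b T' T' x  input=x b b b $  — match x
step 3: stack=$ b T' T'  input=b b b $  — expand T' -> S b
step 4: stack=$ b T' b S  input=b b b $  — expand S -> ε
step 5: stack=$ b T' b  input=b b b $  — match b
Stack after step 5: $ b T' (top = T').

T'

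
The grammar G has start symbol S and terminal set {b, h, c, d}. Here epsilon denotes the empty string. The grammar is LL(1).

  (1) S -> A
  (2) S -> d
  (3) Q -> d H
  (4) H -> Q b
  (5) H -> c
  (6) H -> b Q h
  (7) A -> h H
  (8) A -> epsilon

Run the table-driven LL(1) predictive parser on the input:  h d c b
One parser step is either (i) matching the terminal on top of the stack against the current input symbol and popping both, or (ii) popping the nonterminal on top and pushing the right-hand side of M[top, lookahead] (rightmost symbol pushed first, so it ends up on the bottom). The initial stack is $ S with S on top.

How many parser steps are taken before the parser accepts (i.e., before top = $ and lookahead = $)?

9

     Stack    Input      Action
  1  $ S      h d c b $  expand S -> A
  2  $ A      h d c b $  expand A -> h H
  3  $ H h    h d c b $  match h
  4  $ H      d c b $    expand H -> Q b
  5  $ b Q    d c b $    expand Q -> d H
  6  $ b H d  d c b $    match d
  7  $ b H    c b $      expand H -> c
  8  $ b c    c b $      match c
  9  $ b      b $        match b
Accept reached after 9 steps.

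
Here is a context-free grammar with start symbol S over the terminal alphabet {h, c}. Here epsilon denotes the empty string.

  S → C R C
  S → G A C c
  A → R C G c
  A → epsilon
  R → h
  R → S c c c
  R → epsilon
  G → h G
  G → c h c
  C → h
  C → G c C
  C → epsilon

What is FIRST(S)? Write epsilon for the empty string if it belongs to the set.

FIRST(G) = {c, h}
FIRST(C) = {epsilon, c, h}  (via G c C)
FIRST(S) = {epsilon, c, h}  (via C R C, G A C c)
FIRST(R) = {epsilon, c, h}  (via S c c c)
FIRST(A) = {epsilon, c, h}  (via R C G c)

{epsilon, c, h}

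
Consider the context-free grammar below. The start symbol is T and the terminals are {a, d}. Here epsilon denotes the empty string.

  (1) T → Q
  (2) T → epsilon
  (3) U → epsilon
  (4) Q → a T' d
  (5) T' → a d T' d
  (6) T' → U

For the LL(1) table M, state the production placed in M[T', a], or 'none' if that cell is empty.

T' → a d T' d

FIRST(U): from U→epsilon we get {epsilon}. So FIRST(U) = {epsilon}.
FIRST(Q): from Q→a T' d we get {a}. So FIRST(Q) = {a}.
FIRST(T): from T→Q we get {a}; from T→epsilon we get {epsilon}. So FIRST(T) = {epsilon, a}.
FIRST(T'): from T'→a d T' d we get {a}; from T'→U we get {epsilon}. So FIRST(T') = {epsilon, a}.
FOLLOW(T) includes $ since T is the start symbol.
FOLLOW(T'): in Q→a T' d, T' is followed by d with FIRST {d}; in T'→a d T' d, T' is followed by d with FIRST {d}. Thus FOLLOW(T') = {d}.
For T' → a d T' d: FIRST(a d T' d) = {a}, so it goes in M[T', t] for t ∈ {a}.
For T' → U: FIRST(U) = {epsilon}, so it goes in M[T', t] for t ∈ {}; since epsilon ∈ FIRST, also for every t ∈ FOLLOW(T') = {d}.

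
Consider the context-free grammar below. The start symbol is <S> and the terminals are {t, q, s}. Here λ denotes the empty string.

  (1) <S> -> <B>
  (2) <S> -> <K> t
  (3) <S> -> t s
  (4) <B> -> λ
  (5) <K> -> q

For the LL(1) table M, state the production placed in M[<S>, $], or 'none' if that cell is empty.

<S> -> <B>

FIRST(<B>): from <B>->λ we get {λ}. So FIRST(<B>) = {λ}.
FIRST(<K>): from <K>->q we get {q}. So FIRST(<K>) = {q}.
FIRST(<S>): from <S>-><B> we get {λ}; from <S>-><K> t we get {q}; from <S>->t s we get {t}. So FIRST(<S>) = {λ, q, t}.
FOLLOW(<S>) includes $ since <S> is the start symbol.
FOLLOW(<S>): <S> appears on no right-hand side. Thus FOLLOW(<S>) = {$}.
For <S> -> <B>: FIRST(<B>) = {λ}, so it goes in M[<S>, t] for t ∈ {}; since λ ∈ FIRST, also for every t ∈ FOLLOW(<S>) = {$}.
For <S> -> <K> t: FIRST(<K> t) = {q}, so it goes in M[<S>, t] for t ∈ {q}.
For <S> -> t s: FIRST(t s) = {t}, so it goes in M[<S>, t] for t ∈ {t}.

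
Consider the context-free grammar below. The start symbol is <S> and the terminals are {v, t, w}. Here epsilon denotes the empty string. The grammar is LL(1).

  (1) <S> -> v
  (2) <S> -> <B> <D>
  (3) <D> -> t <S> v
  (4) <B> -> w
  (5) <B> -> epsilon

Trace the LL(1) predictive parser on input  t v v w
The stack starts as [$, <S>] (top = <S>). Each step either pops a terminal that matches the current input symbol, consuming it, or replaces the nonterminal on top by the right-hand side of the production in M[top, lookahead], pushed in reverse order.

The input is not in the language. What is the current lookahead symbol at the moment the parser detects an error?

     Stack      Input      Action
  1  $ <S>      t v v w $  expand <S> -> <B> <D>
  2  $ <D> <B>  t v v w $  expand <B> -> epsilon
  3  $ <D>      t v v w $  expand <D> -> t <S> v
  4  $ v <S> t  t v v w $  match t
  5  $ v <S>    v v w $    expand <S> -> v
  6  $ v v      v v w $    match v
  7  $ v        v w $      match v
  8  $          w $        error: stack empty but input remains

w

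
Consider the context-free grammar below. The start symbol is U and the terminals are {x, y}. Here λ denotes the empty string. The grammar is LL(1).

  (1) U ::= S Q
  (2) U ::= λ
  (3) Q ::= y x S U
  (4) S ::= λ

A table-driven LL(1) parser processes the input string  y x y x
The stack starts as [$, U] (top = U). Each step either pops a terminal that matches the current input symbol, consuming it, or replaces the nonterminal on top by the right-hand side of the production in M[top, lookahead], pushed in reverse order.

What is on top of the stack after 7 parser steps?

     Stack      Input      Action
  1  $ U        y x y x $  expand U ::= S Q
  2  $ Q S      y x y x $  expand S ::= λ
  3  $ Q        y x y x $  expand Q ::= y x S U
  4  $ U S x y  y x y x $  match y
  5  $ U S x    x y x $    match x
  6  $ U S      y x $      expand S ::= λ
  7  $ U        y x $      expand U ::= S Q
Stack after step 7: $ Q S (top = S).

S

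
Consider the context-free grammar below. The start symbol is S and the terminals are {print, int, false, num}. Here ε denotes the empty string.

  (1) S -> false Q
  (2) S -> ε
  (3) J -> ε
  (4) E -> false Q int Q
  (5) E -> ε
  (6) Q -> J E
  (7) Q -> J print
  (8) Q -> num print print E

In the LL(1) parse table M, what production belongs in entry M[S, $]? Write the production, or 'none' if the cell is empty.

FIRST(S) = {ε, false}
FIRST(J) = {ε}
FIRST(E) = {ε, false}
FIRST(Q) = {ε, false, num, print}  (via J E, J print)
FOLLOW(S) includes $ since S is the start symbol.
FOLLOW(S): S appears on no right-hand side. Thus FOLLOW(S) = {$}.
For S -> false Q: FIRST(false Q) = {false}, so it goes in M[S, t] for t ∈ {false}.
For S -> ε: FIRST(ε) = {ε}, so it goes in M[S, t] for t ∈ {}; since ε ∈ FIRST, also for every t ∈ FOLLOW(S) = {$}.

S -> ε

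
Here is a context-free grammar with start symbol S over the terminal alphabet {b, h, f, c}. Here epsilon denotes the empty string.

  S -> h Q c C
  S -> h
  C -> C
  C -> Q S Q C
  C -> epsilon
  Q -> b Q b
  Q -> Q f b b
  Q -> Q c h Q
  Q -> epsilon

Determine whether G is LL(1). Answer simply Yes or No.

No

FIRST(S) = {h}
FIRST(C) = {epsilon, b, c, f, h}
FIRST(Q) = {epsilon, b, c, f}
FOLLOW(S) = {$, b, c, f, h}
FOLLOW(C) = {$, b, c, f, h}
FOLLOW(Q) = {$, b, c, f, h}
Cell M[C, $] receives both C -> C and C -> epsilon — the grammar is not LL(1).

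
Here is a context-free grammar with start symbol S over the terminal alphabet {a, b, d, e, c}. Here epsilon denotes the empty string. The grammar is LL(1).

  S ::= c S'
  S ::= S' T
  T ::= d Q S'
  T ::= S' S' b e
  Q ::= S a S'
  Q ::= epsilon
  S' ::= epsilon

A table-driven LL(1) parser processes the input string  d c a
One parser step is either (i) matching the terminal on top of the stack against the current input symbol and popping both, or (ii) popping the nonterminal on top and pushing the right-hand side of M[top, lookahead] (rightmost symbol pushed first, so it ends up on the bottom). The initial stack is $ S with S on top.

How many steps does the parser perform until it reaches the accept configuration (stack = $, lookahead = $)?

11

step 1: stack=$ S  input=d c a $  — expand S ::= S' T
step 2: stack=$ T S'  input=d c a $  — expand S' ::= epsilon
step 3: stack=$ T  input=d c a $  — expand T ::= d Q S'
step 4: stack=$ S' Q d  input=d c a $  — match d
step 5: stack=$ S' Q  input=c a $  — expand Q ::= S a S'
step 6: stack=$ S' S' a S  input=c a $  — expand S ::= c S'
step 7: stack=$ S' S' a S' c  input=c a $  — match c
step 8: stack=$ S' S' a S'  input=a $  — expand S' ::= epsilon
step 9: stack=$ S' S' a  input=a $  — match a
step 10: stack=$ S' S'  input=$  — expand S' ::= epsilon
step 11: stack=$ S'  input=$  — expand S' ::= epsilon
Accept reached after 11 steps.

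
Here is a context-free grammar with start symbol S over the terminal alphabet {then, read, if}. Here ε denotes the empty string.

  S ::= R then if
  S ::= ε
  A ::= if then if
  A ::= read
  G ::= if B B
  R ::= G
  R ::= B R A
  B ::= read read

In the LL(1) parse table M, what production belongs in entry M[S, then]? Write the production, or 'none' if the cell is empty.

none

FIRST(A) = {if, read}
FIRST(G) = {if}
FIRST(B) = {read}
FIRST(R) = {if, read}  (via G, B R A)
FIRST(S) = {ε, if, read}  (via R then if)
FOLLOW(S) includes $ since S is the start symbol.
FOLLOW(S): S appears on no right-hand side. Thus FOLLOW(S) = {$}.
For S ::= R then if: FIRST(R then if) = {if, read}, so it goes in M[S, t] for t ∈ {if, read}.
For S ::= ε: FIRST(ε) = {ε}, so it goes in M[S, t] for t ∈ {}; since ε ∈ FIRST, also for every t ∈ FOLLOW(S) = {$}.
None of these place a production in M[S, then].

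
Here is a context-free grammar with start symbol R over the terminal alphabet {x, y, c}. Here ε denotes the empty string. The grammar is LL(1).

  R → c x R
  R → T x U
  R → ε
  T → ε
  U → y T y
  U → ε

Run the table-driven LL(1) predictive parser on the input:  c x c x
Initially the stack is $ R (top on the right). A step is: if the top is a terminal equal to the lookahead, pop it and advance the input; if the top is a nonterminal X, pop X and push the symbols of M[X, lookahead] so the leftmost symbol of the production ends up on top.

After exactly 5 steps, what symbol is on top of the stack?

x

step 1: stack=$ R  input=c x c x $  — expand R → c x R
step 2: stack=$ R x c  input=c x c x $  — match c
step 3: stack=$ R x  input=x c x $  — match x
step 4: stack=$ R  input=c x $  — expand R → c x R
step 5: stack=$ R x c  input=c x $  — match c
Stack after step 5: $ R x (top = x).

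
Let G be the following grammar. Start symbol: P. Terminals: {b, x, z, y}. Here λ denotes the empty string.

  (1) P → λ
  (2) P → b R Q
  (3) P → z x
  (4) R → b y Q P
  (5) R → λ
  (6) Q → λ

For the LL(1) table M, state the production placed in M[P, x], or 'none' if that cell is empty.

none

FIRST(P): from P→λ we get {λ}; from P→b R Q we get {b}; from P→z x we get {z}. So FIRST(P) = {λ, b, z}.
FIRST(R): from R→b y Q P we get {b}; from R→λ we get {λ}. So FIRST(R) = {λ, b}.
FIRST(Q): from Q→λ we get {λ}. So FIRST(Q) = {λ}.
FOLLOW(P) includes $ since P is the start symbol.
FOLLOW(P): in R→b y Q P, the suffix after P is empty, so FOLLOW(P) ⊇ FOLLOW(R) = {$}. Thus FOLLOW(P) = {$}.
FOLLOW(R): in P→b R Q, R is followed by Q with FIRST {λ}; in P→b R Q, the suffix after R is nullable, so FOLLOW(R) ⊇ FOLLOW(P) = {$}. Thus FOLLOW(R) = {$}.
For P → λ: FIRST(λ) = {λ}, so it goes in M[P, t] for t ∈ {}; since λ ∈ FIRST, also for every t ∈ FOLLOW(P) = {$}.
For P → b R Q: FIRST(b R Q) = {b}, so it goes in M[P, t] for t ∈ {b}.
For P → z x: FIRST(z x) = {z}, so it goes in M[P, t] for t ∈ {z}.
None of these place a production in M[P, x].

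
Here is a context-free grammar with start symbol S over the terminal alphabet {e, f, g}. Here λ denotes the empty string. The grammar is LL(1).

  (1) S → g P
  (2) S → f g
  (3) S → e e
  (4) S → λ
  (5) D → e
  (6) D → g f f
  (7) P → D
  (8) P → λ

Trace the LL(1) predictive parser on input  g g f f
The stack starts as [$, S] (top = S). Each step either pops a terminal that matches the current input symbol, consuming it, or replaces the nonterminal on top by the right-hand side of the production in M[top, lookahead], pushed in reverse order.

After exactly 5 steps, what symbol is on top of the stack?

f

step 1: stack=$ S  input=g g f f $  — expand S → g P
step 2: stack=$ P g  input=g g f f $  — match g
step 3: stack=$ P  input=g f f $  — expand P → D
step 4: stack=$ D  input=g f f $  — expand D → g f f
step 5: stack=$ f f g  input=g f f $  — match g
Stack after step 5: $ f f (top = f).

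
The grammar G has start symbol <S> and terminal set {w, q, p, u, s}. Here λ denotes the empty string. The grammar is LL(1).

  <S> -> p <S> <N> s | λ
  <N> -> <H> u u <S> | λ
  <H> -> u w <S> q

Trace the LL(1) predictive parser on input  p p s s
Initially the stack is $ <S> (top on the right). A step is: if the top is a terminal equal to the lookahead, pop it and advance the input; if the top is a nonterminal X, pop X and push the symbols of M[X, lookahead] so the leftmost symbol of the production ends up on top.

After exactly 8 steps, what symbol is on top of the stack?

s

step 1: stack=$ <S>  input=p p s s $  — expand <S> -> p <S> <N> s
step 2: stack=$ s <N> <S> p  input=p p s s $  — match p
step 3: stack=$ s <N> <S>  input=p s s $  — expand <S> -> p <S> <N> s
step 4: stack=$ s <N> s <N> <S> p  input=p s s $  — match p
step 5: stack=$ s <N> s <N> <S>  input=s s $  — expand <S> -> λ
step 6: stack=$ s <N> s <N>  input=s s $  — expand <N> -> λ
step 7: stack=$ s <N> s  input=s s $  — match s
step 8: stack=$ s <N>  input=s $  — expand <N> -> λ
Stack after step 8: $ s (top = s).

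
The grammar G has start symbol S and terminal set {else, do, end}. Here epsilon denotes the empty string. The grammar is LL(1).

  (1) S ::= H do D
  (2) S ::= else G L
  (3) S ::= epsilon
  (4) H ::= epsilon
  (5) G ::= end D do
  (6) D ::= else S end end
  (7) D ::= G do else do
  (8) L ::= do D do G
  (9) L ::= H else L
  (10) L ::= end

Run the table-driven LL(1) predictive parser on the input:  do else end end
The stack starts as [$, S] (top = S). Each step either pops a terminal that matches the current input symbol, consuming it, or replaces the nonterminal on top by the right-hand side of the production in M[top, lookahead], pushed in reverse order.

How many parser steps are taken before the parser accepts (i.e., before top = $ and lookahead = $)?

8

     Stack             Input              Action
  1  $ S               do else end end $  expand S ::= H do D
  2  $ D do H          do else end end $  expand H ::= epsilon
  3  $ D do            do else end end $  match do
  4  $ D               else end end $     expand D ::= else S end end
  5  $ end end S else  else end end $     match else
  6  $ end end S       end end $          expand S ::= epsilon
  7  $ end end         end end $          match end
  8  $ end             end $              match end
Accept reached after 8 steps.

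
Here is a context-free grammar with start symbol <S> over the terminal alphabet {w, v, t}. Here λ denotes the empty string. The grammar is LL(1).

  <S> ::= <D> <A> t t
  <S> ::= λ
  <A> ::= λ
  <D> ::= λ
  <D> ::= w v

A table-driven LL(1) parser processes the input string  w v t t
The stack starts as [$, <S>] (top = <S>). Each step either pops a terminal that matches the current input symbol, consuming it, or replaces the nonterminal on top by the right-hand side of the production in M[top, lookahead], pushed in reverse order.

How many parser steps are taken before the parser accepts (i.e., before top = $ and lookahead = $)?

step 1: stack=$ <S>  input=w v t t $  — expand <S> ::= <D> <A> t t
step 2: stack=$ t t <A> <D>  input=w v t t $  — expand <D> ::= w v
step 3: stack=$ t t <A> v w  input=w v t t $  — match w
step 4: stack=$ t t <A> v  input=v t t $  — match v
step 5: stack=$ t t <A>  input=t t $  — expand <A> ::= λ
step 6: stack=$ t t  input=t t $  — match t
step 7: stack=$ t  input=t $  — match t
Accept reached after 7 steps.

7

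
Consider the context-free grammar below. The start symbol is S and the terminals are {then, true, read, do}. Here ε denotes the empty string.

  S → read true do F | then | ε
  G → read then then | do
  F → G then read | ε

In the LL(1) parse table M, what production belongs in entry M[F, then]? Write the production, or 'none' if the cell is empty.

FIRST(S) = {ε, read, then}
FIRST(G) = {do, read}
FIRST(F) = {ε, do, read}  (via G then read)
FOLLOW(S) includes $ since S is the start symbol.
FOLLOW(S): S appears on no right-hand side. Thus FOLLOW(S) = {$}.
FOLLOW(F): in S→read true do F, the suffix after F is empty, so FOLLOW(F) ⊇ FOLLOW(S) = {$}. Thus FOLLOW(F) = {$}.
For F → G then read: FIRST(G then read) = {do, read}, so it goes in M[F, t] for t ∈ {do, read}.
For F → ε: FIRST(ε) = {ε}, so it goes in M[F, t] for t ∈ {}; since ε ∈ FIRST, also for every t ∈ FOLLOW(F) = {$}.
None of these place a production in M[F, then].

none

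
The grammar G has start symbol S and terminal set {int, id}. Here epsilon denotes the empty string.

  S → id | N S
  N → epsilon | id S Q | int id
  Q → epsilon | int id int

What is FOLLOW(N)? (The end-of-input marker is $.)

{id, int}

FIRST(N) = {epsilon, id, int}
FIRST(Q) = {epsilon, int}
FIRST(S) = {id, int}  (via N S)
FOLLOW(S) includes $ since S is the start symbol.
FOLLOW(N): in S→N S, N is followed by S with FIRST {id, int}. Thus FOLLOW(N) = {id, int}.
FOLLOW(S): in S→N S, the suffix after S is empty (adds nothing new); in N→id S Q, S is followed by Q with FIRST {epsilon, int}; in N→id S Q, the suffix after S is nullable, so FOLLOW(S) ⊇ FOLLOW(N) = {id, int}. Thus FOLLOW(S) = {$, id, int}.
FOLLOW(Q): in N→id S Q, the suffix after Q is empty, so FOLLOW(Q) ⊇ FOLLOW(N) = {id, int}. Thus FOLLOW(Q) = {id, int}.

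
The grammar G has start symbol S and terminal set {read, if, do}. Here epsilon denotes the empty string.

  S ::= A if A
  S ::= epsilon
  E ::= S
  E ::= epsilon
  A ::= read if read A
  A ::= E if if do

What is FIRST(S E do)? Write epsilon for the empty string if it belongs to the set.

FIRST(S): from S::=A if A we get {if, read}; from S::=epsilon we get {epsilon}. So FIRST(S) = {epsilon, if, read}.
FIRST(E): from E::=S we get {epsilon, if, read}; from E::=epsilon we get {epsilon}. So FIRST(E) = {epsilon, if, read}.
FIRST(A): from A::=read if read A we get {read}; from A::=E if if do we get {if, read}. So FIRST(A) = {if, read}.
FIRST(S E do): take FIRST of each symbol in turn, carrying on past any symbol whose FIRST contains epsilon; result {do, if, read}.

{do, if, read}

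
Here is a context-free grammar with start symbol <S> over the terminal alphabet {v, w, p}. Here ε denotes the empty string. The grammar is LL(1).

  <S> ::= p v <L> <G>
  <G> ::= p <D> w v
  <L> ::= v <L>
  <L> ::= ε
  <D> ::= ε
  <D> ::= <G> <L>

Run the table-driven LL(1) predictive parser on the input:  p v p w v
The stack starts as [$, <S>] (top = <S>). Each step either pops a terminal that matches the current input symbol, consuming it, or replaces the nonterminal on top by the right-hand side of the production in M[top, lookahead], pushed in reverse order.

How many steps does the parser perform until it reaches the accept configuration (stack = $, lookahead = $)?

     Stack          Input        Action
  1  $ <S>          p v p w v $  expand <S> ::= p v <L> <G>
  2  $ <G> <L> v p  p v p w v $  match p
  3  $ <G> <L> v    v p w v $    match v
  4  $ <G> <L>      p w v $      expand <L> ::= ε
  5  $ <G>          p w v $      expand <G> ::= p <D> w v
  6  $ v w <D> p    p w v $      match p
  7  $ v w <D>      w v $        expand <D> ::= ε
  8  $ v w          w v $        match w
  9  $ v            v $          match v
Accept reached after 9 steps.

9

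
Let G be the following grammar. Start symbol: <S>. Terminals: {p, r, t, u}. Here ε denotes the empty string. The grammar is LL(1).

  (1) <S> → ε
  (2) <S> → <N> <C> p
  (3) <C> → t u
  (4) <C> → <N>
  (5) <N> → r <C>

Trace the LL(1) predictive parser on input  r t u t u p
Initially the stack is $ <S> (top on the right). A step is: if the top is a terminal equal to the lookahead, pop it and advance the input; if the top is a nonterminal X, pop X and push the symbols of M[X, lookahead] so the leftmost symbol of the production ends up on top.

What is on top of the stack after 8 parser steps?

u

     Stack          Input          Action
  1  $ <S>          r t u t u p $  expand <S> → <N> <C> p
  2  $ p <C> <N>    r t u t u p $  expand <N> → r <C>
  3  $ p <C> <C> r  r t u t u p $  match r
  4  $ p <C> <C>    t u t u p $    expand <C> → t u
  5  $ p <C> u t    t u t u p $    match t
  6  $ p <C> u      u t u p $      match u
  7  $ p <C>        t u p $        expand <C> → t u
  8  $ p u t        t u p $        match t
Stack after step 8: $ p u (top = u).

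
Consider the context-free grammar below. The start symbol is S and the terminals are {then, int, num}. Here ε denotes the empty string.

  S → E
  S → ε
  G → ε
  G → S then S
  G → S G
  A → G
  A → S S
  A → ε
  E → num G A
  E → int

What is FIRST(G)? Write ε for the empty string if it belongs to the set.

{ε, int, num, then}

FIRST(E) = {int, num}
FIRST(S) = {ε, int, num}  (via E)
FIRST(G) = {ε, int, num, then}  (via S then S, S G)
FIRST(A) = {ε, int, num, then}  (via G, S S)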